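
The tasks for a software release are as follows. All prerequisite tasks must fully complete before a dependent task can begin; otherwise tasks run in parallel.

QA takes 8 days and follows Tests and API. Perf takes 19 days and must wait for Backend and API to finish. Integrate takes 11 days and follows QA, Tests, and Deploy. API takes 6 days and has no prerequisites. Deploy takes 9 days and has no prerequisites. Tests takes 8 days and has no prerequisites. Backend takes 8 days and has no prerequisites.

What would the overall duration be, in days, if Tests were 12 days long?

31

As given, the longest chain is Tests→QA→Integrate = 8+8+11 = 27, so the finish is 27 days.
Since Tests is critical, the +4 change carries straight to that chain (now 31 days).
No other chain overtakes it, so the finish is 31 days.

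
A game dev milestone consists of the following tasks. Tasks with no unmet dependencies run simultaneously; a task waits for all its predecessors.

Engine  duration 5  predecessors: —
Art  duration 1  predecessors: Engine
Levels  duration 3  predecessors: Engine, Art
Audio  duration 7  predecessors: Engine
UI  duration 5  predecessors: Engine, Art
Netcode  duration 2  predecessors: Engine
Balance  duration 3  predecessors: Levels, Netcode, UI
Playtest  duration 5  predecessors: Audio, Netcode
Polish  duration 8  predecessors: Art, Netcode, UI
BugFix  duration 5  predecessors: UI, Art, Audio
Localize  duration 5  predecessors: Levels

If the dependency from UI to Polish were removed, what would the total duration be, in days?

17

Before: longest chain Engine→Art→UI→Polish = 5+1+5+8 = 19, finish 19.
Without UI→Polish, Polish's earliest start moves from 11 to 7.
New critical path: Engine→Audio→Playtest = 5+7+5 = 17 ⇒ 17 days.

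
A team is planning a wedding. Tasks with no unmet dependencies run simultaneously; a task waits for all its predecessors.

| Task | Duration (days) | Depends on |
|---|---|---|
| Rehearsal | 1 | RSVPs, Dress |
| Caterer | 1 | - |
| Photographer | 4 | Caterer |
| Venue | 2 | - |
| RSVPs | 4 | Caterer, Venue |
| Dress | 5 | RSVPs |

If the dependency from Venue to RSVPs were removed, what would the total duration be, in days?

Before: longest chain Venue→RSVPs→Dress→Rehearsal = 2+4+5+1 = 12, finish 12.
Without Venue→RSVPs, RSVPs's earliest start moves from 2 to 1.
New critical path: Caterer→RSVPs→Dress→Rehearsal = 1+4+5+1 = 11 ⇒ 11 days.

11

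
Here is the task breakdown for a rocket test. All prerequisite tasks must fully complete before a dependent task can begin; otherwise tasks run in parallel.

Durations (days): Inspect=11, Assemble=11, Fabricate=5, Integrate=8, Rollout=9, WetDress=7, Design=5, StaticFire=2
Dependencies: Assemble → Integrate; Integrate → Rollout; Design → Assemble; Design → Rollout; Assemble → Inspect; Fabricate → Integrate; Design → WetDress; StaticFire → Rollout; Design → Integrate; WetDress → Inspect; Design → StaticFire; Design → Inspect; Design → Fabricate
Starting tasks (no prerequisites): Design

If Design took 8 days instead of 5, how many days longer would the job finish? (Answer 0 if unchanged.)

3

Critical path before the change: Design→Assemble→Integrate→Rollout = 5+11+8+9 = 33 giving 33 days.
Design lies on that path, so at 8 days the path becomes 36 days.
That remains the longest chain; total 36 days.
Change in finish: 36 − 33 = +3 days.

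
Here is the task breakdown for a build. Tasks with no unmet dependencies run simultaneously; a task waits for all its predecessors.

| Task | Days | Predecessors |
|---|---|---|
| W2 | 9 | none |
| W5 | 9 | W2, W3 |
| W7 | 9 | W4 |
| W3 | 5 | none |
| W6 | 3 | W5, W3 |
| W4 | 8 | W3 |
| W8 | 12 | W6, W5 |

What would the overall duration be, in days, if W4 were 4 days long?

33

Critical path before the change: W2→W5→W6→W8 = 9+9+3+12 = 33 giving 33 days.
The longest path through W4 is only 22 days, so W4 has float 11.
No other chain overtakes it, so the finish is 33 days.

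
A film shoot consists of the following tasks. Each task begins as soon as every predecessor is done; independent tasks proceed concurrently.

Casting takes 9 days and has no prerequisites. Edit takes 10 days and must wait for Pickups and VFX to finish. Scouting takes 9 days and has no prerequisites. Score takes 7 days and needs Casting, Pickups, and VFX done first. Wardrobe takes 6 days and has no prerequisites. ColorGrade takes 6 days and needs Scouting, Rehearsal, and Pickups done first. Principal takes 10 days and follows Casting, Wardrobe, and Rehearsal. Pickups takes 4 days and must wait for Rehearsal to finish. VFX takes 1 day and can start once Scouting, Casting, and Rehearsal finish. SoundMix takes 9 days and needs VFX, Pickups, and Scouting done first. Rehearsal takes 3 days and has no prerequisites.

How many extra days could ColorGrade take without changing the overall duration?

Casting→VFX→Edit = 9+1+10 = 20 sets the makespan at 20 days.
Longest path through ColorGrade: 15 days (earliest finish 15, latest finish 20).
So ColorGrade can slip 20 − 15 = 5 days.

5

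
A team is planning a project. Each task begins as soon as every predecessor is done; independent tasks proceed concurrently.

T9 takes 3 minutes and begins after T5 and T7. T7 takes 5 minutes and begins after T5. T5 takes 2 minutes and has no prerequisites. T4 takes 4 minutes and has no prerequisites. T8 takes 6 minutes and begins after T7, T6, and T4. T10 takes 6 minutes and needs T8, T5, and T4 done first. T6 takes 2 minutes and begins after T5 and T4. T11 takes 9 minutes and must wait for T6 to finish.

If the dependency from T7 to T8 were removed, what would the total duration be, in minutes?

18

Original critical path: T5→T7→T8→T10 = 2+5+6+6 = 19 ⇒ 19 minutes.
Without T7→T8, T8's earliest start moves from 7 to 6.
The longest chain is now T4→T6→T8→T10 = 4+2+6+6 = 18, so the plan takes 18 minutes.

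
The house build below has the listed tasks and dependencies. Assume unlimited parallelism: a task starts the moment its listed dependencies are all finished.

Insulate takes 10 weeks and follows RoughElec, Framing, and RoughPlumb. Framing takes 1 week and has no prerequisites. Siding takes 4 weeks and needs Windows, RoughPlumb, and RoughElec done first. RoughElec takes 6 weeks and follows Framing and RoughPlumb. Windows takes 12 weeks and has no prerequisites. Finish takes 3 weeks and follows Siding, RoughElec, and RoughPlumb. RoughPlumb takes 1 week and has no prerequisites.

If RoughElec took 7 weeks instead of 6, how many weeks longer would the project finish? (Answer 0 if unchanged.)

As given, the longest chain is Windows→Siding→Finish = 12+4+3 = 19, so the finish is 19 weeks.
RoughElec has 2 weeks of float (longest path through it is 17).
The critical path is still Windows→Siding→Finish; finish is now 19 weeks.
Change in finish: 19 − 19 = +0 weeks.

0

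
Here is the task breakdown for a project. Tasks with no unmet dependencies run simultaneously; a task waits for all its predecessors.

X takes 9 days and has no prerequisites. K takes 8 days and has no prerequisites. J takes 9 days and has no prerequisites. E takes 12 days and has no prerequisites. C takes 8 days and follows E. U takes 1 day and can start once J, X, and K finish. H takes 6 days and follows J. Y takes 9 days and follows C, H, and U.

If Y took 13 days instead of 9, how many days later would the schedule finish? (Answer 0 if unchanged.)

4

As given, the longest chain is E→C→Y = 12+8+9 = 29, so the finish is 29 days.
Y is on the critical path; changing it to 13 makes that path 33 days.
That remains the longest chain; total 33 days.
Change in finish: 33 − 29 = +4 days.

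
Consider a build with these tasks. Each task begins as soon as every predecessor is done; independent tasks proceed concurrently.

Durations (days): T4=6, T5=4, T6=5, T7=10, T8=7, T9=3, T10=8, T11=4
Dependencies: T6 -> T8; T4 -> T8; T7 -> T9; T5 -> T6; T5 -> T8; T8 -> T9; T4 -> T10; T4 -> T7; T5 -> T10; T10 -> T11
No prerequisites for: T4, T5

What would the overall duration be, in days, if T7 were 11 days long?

Critical path before the change: T4→T7→T9 = 6+10+3 = 19 giving 19 days.
T7 is on the critical path; changing it to 11 makes that path 20 days.
That remains the longest chain; total 20 days.

20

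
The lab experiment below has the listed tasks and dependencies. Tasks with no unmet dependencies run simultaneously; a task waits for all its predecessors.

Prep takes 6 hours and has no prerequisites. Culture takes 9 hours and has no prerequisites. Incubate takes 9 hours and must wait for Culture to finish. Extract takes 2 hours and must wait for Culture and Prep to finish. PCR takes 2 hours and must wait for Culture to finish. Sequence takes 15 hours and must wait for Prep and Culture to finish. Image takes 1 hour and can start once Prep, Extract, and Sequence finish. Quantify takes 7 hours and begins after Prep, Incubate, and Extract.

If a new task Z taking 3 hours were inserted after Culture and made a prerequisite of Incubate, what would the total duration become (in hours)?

28

Originally the job takes 25 hours.
With Z inserted, Incubate now waits for max(Culture, Z).
New critical path: Culture→Z→Incubate→Quantify = 9+3+9+7 = 28 ⇒ 28 hours.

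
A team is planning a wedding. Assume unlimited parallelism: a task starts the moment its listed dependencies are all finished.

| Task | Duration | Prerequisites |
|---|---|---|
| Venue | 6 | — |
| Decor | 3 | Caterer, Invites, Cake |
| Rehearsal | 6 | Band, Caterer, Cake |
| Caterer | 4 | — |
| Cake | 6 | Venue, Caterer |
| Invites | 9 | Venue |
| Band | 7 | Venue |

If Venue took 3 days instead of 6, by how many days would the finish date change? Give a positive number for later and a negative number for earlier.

Critical path before the change: Venue→Band→Rehearsal = 6+7+6 = 19 giving 19 days.
Venue is on the critical path; changing it to 3 makes that path 16 days.
No other chain overtakes it, so the finish is 16 days.
Change in finish: 16 − 19 = -3 days.

-3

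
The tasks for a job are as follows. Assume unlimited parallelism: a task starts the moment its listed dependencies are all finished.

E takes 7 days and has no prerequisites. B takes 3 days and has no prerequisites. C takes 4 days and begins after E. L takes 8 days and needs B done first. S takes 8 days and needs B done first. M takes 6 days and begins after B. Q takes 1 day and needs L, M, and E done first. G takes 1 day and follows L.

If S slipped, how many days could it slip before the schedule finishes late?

The longest chain is B→L→Q = 3+8+1 = 12; overall finish 12 days.
The longest chain containing S totals 11 days.
Float = 12 − 11 = 1.

1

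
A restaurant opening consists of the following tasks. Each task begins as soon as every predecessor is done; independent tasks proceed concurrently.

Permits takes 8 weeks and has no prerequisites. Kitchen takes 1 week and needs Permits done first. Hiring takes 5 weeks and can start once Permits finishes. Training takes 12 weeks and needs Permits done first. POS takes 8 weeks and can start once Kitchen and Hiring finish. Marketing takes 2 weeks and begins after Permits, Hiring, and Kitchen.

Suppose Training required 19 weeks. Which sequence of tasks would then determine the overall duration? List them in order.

As given, the longest chain is Permits→Hiring→POS = 8+5+8 = 21, so the finish is 21 weeks.
Training is off the critical path — its longest chain is 20 weeks, giving 1 of slack.
New critical path: Permits→Training = 8+19 = 27 ⇒ 27 weeks.

Permits, Training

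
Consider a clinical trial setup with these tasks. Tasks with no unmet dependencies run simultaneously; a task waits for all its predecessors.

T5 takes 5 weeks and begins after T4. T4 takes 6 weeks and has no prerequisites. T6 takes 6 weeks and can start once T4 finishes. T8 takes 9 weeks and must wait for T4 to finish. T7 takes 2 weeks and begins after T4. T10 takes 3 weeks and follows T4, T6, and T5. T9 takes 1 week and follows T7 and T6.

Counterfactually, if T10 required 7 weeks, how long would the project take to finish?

19

Critical path before the change: T4→T6→T10 = 6+6+3 = 15 giving 15 weeks.
T10 is on the critical path; changing it to 7 makes that path 19 weeks.
No other chain overtakes it, so the finish is 19 weeks.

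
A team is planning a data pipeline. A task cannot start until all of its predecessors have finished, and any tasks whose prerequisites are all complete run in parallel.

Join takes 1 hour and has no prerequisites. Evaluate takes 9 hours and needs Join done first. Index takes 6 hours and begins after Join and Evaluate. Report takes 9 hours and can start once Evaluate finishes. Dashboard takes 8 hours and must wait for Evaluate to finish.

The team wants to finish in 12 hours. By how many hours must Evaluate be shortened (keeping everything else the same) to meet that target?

Current finish: 19 hours; target: 12.
Evaluate is on every critical path, so each hour cut from Evaluate cuts the finish by one (this holds down to a finish of 11).
Need 19 − 12 = 7 hours off Evaluate → Evaluate becomes 2 hours, finish becomes 12.

7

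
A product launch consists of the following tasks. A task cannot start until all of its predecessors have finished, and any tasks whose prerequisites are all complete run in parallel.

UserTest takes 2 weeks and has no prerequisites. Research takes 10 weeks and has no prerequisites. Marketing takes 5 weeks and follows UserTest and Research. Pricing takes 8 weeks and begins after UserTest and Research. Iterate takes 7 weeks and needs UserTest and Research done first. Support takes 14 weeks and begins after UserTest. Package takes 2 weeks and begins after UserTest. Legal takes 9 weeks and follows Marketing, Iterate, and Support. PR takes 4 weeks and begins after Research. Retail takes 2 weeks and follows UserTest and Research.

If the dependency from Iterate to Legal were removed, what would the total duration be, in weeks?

With the dependency in place, Research→Iterate→Legal = 10+7+9 = 26 sets the finish at 26 weeks.
Without Iterate→Legal, Legal's earliest start moves from 17 to 16.
New critical path: UserTest→Support→Legal = 2+14+9 = 25 ⇒ 25 weeks.

25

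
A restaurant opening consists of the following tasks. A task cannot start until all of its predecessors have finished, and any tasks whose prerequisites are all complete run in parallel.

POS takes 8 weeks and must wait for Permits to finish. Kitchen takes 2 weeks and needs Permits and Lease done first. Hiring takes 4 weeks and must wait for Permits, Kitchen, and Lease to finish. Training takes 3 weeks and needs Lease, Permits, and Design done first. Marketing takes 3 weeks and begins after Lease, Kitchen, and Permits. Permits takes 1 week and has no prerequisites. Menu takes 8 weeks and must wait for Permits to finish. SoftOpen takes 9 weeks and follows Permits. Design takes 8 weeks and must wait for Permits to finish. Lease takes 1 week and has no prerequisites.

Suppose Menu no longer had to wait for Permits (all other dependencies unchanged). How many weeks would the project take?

Before: longest chain Permits→Design→Training = 1+8+3 = 12, finish 12.
Without Permits→Menu, Menu's earliest start moves from 1 to 0.
The longest chain is now Permits→Design→Training = 1+8+3 = 12, so the project takes 12 weeks.

12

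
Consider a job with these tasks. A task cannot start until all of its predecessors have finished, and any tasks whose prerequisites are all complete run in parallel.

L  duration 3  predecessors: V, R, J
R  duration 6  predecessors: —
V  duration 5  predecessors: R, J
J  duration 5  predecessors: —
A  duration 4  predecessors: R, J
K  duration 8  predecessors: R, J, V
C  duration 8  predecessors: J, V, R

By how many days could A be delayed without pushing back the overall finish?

R→V→C = 6+5+8 = 19 sets the makespan at 19 days.
The longest chain containing A totals 10 days.
So A can slip 19 − 10 = 9 days.

9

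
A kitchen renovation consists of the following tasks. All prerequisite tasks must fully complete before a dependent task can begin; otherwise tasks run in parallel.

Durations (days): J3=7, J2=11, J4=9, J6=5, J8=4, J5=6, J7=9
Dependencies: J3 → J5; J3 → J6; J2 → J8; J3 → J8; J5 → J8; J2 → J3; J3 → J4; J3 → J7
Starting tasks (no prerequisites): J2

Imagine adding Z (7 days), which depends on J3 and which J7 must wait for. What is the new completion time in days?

Originally the kitchen renovation takes 28 days.
With Z inserted, J7 now waits for max(J3, Z).
New critical path: J2→J3→Z→J7 = 11+7+7+9 = 34 ⇒ 34 days.

34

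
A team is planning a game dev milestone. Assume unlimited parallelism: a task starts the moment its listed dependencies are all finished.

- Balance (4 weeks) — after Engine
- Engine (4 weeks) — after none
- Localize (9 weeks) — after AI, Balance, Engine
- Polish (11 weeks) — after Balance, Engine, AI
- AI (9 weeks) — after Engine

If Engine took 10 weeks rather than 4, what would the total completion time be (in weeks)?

30

As given, the longest chain is Engine→AI→Polish = 4+9+11 = 24, so the finish is 24 weeks.
Engine lies on that path, so at 10 weeks the path becomes 30 weeks.
No other chain overtakes it, so the finish is 30 weeks.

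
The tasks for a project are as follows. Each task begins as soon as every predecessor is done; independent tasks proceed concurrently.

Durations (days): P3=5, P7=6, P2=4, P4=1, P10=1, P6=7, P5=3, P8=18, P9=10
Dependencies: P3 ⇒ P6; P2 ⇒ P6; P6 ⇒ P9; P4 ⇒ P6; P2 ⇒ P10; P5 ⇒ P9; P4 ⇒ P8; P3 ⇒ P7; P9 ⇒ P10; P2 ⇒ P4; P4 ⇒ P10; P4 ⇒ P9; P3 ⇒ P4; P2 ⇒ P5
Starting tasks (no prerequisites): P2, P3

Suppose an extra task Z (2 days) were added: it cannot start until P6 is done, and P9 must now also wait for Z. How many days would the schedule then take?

26

Originally the schedule takes 24 days.
With Z inserted, P9 now waits for max(P6, P5, P4, Z).
New critical path: P3→P4→P6→Z→P9→P10 = 5+1+7+2+10+1 = 26 ⇒ 26 days.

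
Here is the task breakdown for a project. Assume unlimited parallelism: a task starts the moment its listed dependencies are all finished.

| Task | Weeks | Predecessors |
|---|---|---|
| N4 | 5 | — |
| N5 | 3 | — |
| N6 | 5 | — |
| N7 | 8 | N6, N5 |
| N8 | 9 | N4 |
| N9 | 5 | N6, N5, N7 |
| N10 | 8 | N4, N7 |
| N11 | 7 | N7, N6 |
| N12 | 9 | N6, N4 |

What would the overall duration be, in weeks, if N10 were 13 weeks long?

26

Baseline: N6→N7→N10 = 5+8+8 = 21 → 21 weeks.
N10 is on the critical path; changing it to 13 makes that path 26 weeks.
No other chain overtakes it, so the finish is 26 weeks.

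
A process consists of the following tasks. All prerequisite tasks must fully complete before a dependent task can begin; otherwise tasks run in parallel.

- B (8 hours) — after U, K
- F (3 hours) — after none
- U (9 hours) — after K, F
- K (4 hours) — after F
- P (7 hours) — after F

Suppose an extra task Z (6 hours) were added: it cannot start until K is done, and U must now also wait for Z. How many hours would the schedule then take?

30

Originally the schedule takes 24 hours.
With Z inserted, U now waits for max(K, F, Z).
New critical path: F→K→Z→U→B = 3+4+6+9+8 = 30 ⇒ 30 hours.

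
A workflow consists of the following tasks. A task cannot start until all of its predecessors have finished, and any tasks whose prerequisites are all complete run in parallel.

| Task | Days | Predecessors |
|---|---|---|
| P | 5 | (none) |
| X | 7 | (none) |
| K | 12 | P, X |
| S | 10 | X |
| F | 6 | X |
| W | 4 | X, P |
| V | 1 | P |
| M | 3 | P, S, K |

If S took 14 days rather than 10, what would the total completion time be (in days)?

The binding path is X→K→M = 7+12+3 = 22; finish at 22 days.
S has 2 days of float (longest path through it is 20).
Now X→S→M = 7+14+3 = 24 is longest, so the finish becomes 24 days.

24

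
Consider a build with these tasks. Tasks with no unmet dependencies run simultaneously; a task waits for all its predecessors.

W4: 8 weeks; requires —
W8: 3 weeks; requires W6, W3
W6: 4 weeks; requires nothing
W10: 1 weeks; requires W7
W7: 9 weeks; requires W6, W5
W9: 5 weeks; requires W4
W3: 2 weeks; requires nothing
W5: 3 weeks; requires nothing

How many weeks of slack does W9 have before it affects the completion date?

The longest chain is W6→W7→W10 = 4+9+1 = 14; overall finish 14 weeks.
The longest chain containing W9 totals 13 weeks.
Float = 14 − 13 = 1.

1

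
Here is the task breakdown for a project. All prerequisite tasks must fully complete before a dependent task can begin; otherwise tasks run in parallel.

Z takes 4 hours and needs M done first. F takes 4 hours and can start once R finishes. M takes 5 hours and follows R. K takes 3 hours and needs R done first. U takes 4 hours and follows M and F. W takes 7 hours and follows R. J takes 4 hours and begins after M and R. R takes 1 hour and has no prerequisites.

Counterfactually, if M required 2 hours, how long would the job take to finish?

9

Actual critical path: R→M→J = 1+5+4 = 10 ⇒ 10 hours.
M lies on that path, so at 2 hours the path becomes 7 hours.
The binding chain switches to R→F→U = 1+4+4 = 9; finish 9 hours.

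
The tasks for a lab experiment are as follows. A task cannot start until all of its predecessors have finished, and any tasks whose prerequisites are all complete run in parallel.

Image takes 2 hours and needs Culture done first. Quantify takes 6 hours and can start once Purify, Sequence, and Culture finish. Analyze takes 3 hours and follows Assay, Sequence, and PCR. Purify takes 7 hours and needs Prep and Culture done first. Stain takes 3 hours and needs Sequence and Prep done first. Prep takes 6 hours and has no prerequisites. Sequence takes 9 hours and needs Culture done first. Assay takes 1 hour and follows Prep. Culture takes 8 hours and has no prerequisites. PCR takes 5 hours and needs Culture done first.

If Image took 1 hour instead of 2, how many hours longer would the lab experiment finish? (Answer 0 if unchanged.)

Actual critical path: Culture→Sequence→Quantify = 8+9+6 = 23 ⇒ 23 hours.
Image is off the critical path — its longest chain is 10 hours, giving 13 of slack.
The critical path is still Culture→Sequence→Quantify; finish is now 23 hours.
Change in finish: 23 − 23 = +0 hours.

0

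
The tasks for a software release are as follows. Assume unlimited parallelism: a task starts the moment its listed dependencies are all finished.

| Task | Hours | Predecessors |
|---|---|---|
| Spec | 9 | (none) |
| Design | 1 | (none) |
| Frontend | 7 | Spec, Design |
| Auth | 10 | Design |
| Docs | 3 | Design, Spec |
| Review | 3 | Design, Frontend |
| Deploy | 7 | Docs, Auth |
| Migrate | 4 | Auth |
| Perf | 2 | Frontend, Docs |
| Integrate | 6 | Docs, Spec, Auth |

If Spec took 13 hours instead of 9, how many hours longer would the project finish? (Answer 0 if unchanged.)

4

Critical path before the change: Spec→Frontend→Review = 9+7+3 = 19 giving 19 hours.
Since Spec is critical, the +4 change carries straight to that chain (now 23 hours).
No other chain overtakes it, so the finish is 23 hours.
Change in finish: 23 − 19 = +4 hours.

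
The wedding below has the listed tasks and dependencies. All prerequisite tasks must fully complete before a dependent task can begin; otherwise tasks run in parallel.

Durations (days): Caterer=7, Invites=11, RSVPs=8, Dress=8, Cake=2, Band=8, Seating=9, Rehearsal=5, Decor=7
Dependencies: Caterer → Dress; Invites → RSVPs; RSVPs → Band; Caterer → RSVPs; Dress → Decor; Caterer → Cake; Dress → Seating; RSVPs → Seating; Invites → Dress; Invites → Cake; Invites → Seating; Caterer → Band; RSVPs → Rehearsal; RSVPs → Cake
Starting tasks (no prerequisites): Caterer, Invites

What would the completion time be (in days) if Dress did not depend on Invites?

Before: longest chain Invites→RSVPs→Seating = 11+8+9 = 28, finish 28.
Without Invites→Dress, Dress's earliest start moves from 11 to 7.
New critical path: Invites→RSVPs→Seating = 11+8+9 = 28 ⇒ 28 days.

28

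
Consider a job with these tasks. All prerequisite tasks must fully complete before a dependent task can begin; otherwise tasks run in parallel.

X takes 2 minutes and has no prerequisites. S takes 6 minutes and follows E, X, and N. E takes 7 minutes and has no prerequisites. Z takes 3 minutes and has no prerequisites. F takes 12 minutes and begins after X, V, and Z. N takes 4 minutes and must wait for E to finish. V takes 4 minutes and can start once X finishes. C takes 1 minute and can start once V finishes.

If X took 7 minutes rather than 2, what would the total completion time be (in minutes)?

23

As given, the longest chain is X→V→F = 2+4+12 = 18, so the finish is 18 minutes.
Since X is critical, the +5 change carries straight to that chain (now 23 minutes).
The critical path is still X→V→F; finish is now 23 minutes.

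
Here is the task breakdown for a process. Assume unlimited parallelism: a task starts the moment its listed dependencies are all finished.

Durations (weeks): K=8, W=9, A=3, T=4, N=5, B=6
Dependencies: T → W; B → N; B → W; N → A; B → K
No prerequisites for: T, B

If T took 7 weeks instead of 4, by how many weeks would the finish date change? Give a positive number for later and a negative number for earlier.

1

Baseline: B→W = 6+9 = 15 → 15 weeks.
T is off the critical path — its longest chain is 13 weeks, giving 2 of slack.
Now T→W = 7+9 = 16 is longest, so the finish becomes 16 weeks.
Change in finish: 16 − 15 = +1 weeks.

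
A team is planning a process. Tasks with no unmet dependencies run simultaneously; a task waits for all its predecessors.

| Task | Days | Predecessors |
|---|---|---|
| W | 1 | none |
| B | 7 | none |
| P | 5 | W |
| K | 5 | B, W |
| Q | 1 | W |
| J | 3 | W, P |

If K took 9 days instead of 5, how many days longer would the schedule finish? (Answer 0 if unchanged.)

4

Baseline: B→K = 7+5 = 12 → 12 days.
K lies on that path, so at 9 days the path becomes 16 days.
That remains the longest chain; total 16 days.
Change in finish: 16 − 12 = +4 days.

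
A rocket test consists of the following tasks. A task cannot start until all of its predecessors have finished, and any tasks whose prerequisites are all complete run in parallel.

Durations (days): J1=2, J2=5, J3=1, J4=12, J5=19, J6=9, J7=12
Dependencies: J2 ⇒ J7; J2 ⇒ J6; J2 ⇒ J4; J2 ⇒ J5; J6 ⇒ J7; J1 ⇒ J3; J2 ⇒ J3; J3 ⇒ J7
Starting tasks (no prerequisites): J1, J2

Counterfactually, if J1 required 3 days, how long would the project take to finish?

26

Actual critical path: J2→J6→J7 = 5+9+12 = 26 ⇒ 26 days.
J1 has 11 days of float (longest path through it is 15).
The critical path is still J2→J6→J7; finish is now 26 days.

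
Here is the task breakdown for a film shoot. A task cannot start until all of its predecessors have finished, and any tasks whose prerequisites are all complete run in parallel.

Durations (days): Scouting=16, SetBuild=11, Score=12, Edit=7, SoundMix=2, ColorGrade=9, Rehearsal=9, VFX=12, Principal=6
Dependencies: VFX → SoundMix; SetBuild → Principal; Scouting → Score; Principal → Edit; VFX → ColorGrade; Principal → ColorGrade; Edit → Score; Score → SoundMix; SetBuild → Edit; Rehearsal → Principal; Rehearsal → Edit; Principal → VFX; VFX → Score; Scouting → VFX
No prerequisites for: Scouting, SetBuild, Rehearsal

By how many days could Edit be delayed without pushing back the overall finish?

The longest chain is SetBuild→Principal→VFX→Score→SoundMix = 11+6+12+12+2 = 43; overall finish 43 days.
The longest chain containing Edit totals 38 days.
So Edit can slip 29 − 24 = 5 days.

5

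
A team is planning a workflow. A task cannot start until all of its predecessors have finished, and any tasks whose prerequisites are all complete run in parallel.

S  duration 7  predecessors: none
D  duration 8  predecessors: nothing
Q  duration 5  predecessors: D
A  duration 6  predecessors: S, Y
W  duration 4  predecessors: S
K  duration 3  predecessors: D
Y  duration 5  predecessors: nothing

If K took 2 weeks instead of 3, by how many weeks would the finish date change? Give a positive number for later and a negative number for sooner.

Baseline: D→Q = 8+5 = 13 → 13 weeks.
The longest path through K is only 11 weeks, so K has float 2.
That remains the longest chain; total 13 weeks.
Change in finish: 13 − 13 = +0 weeks.

0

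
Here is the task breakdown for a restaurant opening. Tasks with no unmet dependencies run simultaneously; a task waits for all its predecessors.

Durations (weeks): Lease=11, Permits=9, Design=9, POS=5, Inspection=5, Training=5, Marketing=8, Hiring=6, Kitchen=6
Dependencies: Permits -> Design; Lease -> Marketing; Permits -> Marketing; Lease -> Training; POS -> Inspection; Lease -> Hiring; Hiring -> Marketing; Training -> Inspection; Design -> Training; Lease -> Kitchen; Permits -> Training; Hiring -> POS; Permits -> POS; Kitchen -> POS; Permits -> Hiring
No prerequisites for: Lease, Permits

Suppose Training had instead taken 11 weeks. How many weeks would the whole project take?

Actual critical path: Permits→Design→Training→Inspection = 9+9+5+5 = 28 ⇒ 28 weeks.
Training is on the critical path; changing it to 11 makes that path 34 weeks.
No other chain overtakes it, so the finish is 34 weeks.

34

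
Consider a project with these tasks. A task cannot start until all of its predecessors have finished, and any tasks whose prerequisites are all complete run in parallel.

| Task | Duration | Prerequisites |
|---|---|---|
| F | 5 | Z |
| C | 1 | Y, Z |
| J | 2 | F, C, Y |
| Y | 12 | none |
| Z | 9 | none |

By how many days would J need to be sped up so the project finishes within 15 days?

Current finish: 16 days; target: 15.
J is on every critical path, so each day cut from J cuts the finish by one (this holds down to a finish of 15).
Need 16 − 15 = 1 day off J → J becomes 1 day, finish becomes 15.

1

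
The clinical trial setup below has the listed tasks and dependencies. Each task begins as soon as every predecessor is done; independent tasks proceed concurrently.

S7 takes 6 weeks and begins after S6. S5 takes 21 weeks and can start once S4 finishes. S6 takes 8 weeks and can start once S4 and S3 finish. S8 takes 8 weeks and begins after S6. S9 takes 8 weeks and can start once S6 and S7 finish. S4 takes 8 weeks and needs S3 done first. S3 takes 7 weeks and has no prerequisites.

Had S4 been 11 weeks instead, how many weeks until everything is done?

Actual critical path: S3→S4→S6→S7→S9 = 7+8+8+6+8 = 37 ⇒ 37 weeks.
Since S4 is critical, the +3 change carries straight to that chain (now 40 weeks).
No other chain overtakes it, so the finish is 40 weeks.

40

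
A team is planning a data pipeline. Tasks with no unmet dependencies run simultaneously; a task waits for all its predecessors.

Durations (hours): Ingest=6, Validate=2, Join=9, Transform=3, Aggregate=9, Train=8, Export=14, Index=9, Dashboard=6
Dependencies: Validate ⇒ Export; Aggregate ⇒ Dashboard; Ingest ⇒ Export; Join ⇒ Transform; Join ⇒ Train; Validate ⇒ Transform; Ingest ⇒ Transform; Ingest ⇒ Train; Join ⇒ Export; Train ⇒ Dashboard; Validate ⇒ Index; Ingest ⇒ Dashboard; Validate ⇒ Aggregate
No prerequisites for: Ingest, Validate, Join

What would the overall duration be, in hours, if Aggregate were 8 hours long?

Critical path before the change: Join→Train→Dashboard = 9+8+6 = 23 giving 23 hours.
Aggregate has 6 hours of float (longest path through it is 17).
That remains the longest chain; total 23 hours.

23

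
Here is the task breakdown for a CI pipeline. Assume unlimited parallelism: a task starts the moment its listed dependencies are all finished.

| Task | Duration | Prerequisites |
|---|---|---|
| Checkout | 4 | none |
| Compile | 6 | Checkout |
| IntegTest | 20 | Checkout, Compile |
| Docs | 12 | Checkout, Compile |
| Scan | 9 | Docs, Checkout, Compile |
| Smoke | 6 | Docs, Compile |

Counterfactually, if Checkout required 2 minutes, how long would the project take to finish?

29

The binding path is Checkout→Compile→Docs→Scan = 4+6+12+9 = 31; finish at 31 minutes.
Checkout lies on that path, so at 2 minutes the path becomes 29 minutes.
That remains the longest chain; total 29 minutes.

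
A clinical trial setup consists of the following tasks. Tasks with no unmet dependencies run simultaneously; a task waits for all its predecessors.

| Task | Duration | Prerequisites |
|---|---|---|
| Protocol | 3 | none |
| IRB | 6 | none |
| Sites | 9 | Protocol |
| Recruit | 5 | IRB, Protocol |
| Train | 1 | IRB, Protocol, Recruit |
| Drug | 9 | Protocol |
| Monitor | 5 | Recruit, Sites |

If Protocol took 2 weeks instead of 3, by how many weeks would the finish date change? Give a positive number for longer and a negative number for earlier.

-1

Actual critical path: Protocol→Sites→Monitor = 3+9+5 = 17 ⇒ 17 weeks.
Since Protocol is critical, the -1 change carries straight to that chain (now 16 weeks).
That remains the longest chain; total 16 weeks.
Change in finish: 16 − 17 = -1 weeks.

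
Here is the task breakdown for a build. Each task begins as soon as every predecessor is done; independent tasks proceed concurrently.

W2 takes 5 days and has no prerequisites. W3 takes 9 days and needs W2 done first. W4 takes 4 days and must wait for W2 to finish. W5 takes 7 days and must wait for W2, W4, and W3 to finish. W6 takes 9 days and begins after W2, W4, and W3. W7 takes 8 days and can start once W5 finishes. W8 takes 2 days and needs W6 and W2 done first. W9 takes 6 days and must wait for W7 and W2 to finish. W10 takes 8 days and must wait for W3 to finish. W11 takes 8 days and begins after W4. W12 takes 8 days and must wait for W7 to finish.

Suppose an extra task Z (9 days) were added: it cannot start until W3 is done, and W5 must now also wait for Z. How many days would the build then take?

Originally the build takes 37 days.
With Z inserted, W5 now waits for max(W2, W4, W3, Z).
New critical path: W2→W3→Z→W5→W7→W12 = 5+9+9+7+8+8 = 46 ⇒ 46 days.

46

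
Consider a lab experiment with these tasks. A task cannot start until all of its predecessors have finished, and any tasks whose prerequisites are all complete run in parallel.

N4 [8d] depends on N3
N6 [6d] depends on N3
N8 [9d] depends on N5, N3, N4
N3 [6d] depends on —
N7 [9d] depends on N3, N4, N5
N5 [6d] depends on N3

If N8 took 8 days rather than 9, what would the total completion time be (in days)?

Actual critical path: N3→N4→N8 = 6+8+9 = 23 ⇒ 23 days.
N8 is on the critical path; changing it to 8 makes that path 22 days.
The binding chain switches to N3→N4→N7 = 6+8+9 = 23; finish 23 days.

23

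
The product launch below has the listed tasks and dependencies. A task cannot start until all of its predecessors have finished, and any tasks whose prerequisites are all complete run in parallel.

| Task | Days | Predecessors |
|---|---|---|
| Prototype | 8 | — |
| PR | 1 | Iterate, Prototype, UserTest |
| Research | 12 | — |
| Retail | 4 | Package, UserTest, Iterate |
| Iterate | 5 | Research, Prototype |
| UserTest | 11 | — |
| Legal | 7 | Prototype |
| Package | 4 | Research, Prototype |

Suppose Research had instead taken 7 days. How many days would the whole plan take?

As given, the longest chain is Research→Iterate→Retail = 12+5+4 = 21, so the finish is 21 days.
Since Research is critical, the -5 change carries straight to that chain (now 16 days).
New critical path: Prototype→Iterate→Retail = 8+5+4 = 17 ⇒ 17 days.

17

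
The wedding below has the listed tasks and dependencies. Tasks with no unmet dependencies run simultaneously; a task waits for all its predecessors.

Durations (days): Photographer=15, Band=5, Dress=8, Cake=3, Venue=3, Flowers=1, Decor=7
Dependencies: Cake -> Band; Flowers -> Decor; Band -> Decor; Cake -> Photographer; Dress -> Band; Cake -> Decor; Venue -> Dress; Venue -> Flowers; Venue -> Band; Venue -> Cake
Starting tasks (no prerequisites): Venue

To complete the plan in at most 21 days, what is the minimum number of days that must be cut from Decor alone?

Current finish: 23 days; target: 21.
Decor is on every critical path, so each day cut from Decor cuts the finish by one (this holds down to a finish of 21).
Need 23 − 21 = 2 days off Decor → Decor becomes 5 days, finish becomes 21.

2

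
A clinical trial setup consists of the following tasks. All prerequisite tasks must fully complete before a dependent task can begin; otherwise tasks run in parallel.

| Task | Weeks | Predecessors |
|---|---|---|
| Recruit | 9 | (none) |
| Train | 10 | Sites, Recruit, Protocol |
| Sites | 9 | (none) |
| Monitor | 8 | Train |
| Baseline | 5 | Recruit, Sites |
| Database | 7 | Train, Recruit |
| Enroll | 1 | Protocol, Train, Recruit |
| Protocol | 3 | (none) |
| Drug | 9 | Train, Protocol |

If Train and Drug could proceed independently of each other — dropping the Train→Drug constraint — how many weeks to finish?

Before: longest chain Sites→Train→Drug = 9+10+9 = 28, finish 28.
Without Train→Drug, Drug's earliest start moves from 19 to 3.
The longest chain is now Sites→Train→Monitor = 9+10+8 = 27, so the schedule takes 27 weeks.

27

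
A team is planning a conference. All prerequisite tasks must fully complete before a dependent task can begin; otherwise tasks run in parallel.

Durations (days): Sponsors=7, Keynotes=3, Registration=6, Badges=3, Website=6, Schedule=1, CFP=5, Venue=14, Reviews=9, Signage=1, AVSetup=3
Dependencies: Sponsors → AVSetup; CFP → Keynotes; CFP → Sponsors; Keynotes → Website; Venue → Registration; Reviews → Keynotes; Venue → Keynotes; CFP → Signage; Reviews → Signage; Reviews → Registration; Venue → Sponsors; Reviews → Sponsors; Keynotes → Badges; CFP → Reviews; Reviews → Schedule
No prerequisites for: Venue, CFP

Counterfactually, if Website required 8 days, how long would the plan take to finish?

25

As given, the longest chain is Venue→Sponsors→AVSetup = 14+7+3 = 24, so the finish is 24 days.
Website has 1 day of float (longest path through it is 23).
Now Venue→Keynotes→Website = 14+3+8 = 25 is longest, so the finish becomes 25 days.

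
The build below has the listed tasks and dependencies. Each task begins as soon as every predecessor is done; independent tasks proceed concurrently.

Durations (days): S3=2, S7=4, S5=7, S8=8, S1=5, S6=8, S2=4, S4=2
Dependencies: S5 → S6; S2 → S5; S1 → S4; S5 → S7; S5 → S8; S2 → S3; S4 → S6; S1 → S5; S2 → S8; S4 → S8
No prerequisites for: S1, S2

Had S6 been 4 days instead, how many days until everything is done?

The binding path is S1→S5→S6 = 5+7+8 = 20; finish at 20 days.
S6 lies on that path, so at 4 days the path becomes 16 days.
New critical path: S1→S5→S8 = 5+7+8 = 20 ⇒ 20 days.

20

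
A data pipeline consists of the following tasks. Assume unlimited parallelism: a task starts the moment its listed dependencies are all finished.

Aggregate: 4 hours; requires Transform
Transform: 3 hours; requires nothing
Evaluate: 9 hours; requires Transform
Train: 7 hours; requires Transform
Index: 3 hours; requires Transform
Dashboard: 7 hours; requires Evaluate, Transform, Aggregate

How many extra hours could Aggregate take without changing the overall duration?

5

The longest chain is Transform→Evaluate→Dashboard = 3+9+7 = 19; overall finish 19 hours.
Longest path through Aggregate: 14 hours (earliest finish 7, latest finish 12).
Slack of Aggregate = 8 − 3 = 5 hours.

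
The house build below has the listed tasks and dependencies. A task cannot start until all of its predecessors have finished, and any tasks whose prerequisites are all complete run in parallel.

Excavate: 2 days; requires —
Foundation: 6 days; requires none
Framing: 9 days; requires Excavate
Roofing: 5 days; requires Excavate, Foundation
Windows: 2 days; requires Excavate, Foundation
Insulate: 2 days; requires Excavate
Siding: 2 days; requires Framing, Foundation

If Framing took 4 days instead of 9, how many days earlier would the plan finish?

Baseline: Excavate→Framing→Siding = 2+9+2 = 13 → 13 days.
Framing is on the critical path; changing it to 4 makes that path 8 days.
Now Foundation→Roofing = 6+5 = 11 is longest, so the finish becomes 11 days.
Change in finish: 11 − 13 = -2 days.

2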